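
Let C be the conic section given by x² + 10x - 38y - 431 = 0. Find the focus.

(-5, -5/2)

Only x is squared. Complete the square in x: (x + 5)² = 38(y + 12).
Vertex (-5, -12); 4p = 38 so p = 19/2. Opens up.
Focus is p units from the vertex along the axis: (h, k + p).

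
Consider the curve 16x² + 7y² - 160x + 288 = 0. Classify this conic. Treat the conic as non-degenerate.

ellipse

No xy term. Coefficients of x² and y² are A = 16, C = 7.
A and C have the same sign but A ≠ C ⇒ ellipse.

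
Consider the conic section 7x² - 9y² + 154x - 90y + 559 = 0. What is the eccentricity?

Collect terms: 7(x² + 22x) -9(y² + 10y) = -559
Complete the square: 7(x + 11)² -9(y + 5)² = -559 + 847 - 225 = 63
Dividing both sides by 63: (x + 11)²/9 - (y + 5)²/7 = 1
Hyperbola, center (-11, -5), transverse axis horizontal; a² = 9, b² = 7.
c² = a² + b² = 16, so c = 4.
e = c/a = 4/3.

e = 4/3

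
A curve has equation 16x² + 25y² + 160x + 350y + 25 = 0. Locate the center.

16(x² + 10x) + 25(y² + 14y) = -25
Complete the square in x and y: 16(x + 5)² + 25(y + 7)² = -25 + 400 + 1225 = 1600
Divide by 1600: (x + 5)²/100 + (y + 7)²/64 = 1
Ellipse with center (-5, -7).

(-5, -7)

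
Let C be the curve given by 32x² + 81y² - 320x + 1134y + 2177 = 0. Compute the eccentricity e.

e = 7/9

Rearranging, 32(x² - 10x) + 81(y² + 14y) = -2177.
Completing the square gives 32(x - 5)² + 81(y + 7)² = -2177 + 800 + 3969 = 2592.
Divide through by 2592 to get (x - 5)²/81 + (y + 7)²/32 = 1.
Ellipse, center (5, -7), major axis horizontal; a² = 81, b² = 32.
c² = a² - b² = 49, so c = 7.
e = c/a = 7/9.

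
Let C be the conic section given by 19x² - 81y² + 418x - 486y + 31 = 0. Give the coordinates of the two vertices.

Group: 19(x² + 22x) -81(y² + 6y) = -31
Completing the square gives 19(x + 11)² -81(y + 3)² = -31 + 2299 - 729 = 1539.
Dividing both sides by 1539: (x + 11)²/81 - (y + 3)²/19 = 1
Hyperbola, center (-11, -3), transverse axis horizontal; a² = 81, b² = 19.
a = 9. Vertices at (h ± a, k).

(-20, -3) and (-2, -3)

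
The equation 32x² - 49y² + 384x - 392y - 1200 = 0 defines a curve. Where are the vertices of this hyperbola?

Rearranging, 32(x² + 12x) -49(y² + 8y) = 1200.
Complete the square in x and y: 32(x + 6)² -49(y + 4)² = 1200 + 1152 - 784 = 1568
Dividing both sides by 1568: (x + 6)²/49 - (y + 4)²/32 = 1
Hyperbola, center (-6, -4), transverse axis horizontal; a² = 49, b² = 32.
a = 7. Vertices at (h ± a, k).

(-13, -4) and (1, -4)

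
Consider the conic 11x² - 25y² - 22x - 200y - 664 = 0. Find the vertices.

(-4, -4) and (6, -4)

Rearranging, 11(x² - 2x) -25(y² + 8y) = 664.
11(x - 1)² -25(y + 4)² = 664 + 11 - 400 = 275
Divide through by 275 to get (x - 1)²/25 - (y + 4)²/11 = 1.
Hyperbola, center (1, -4), transverse axis horizontal; a² = 25, b² = 11.
a = 5. Vertices at (h ± a, k).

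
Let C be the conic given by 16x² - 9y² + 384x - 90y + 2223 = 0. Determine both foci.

Rearranging, 16(x² + 24x) -9(y² + 10y) = -2223.
Complete the square in x and y: 16(x + 12)² -9(y + 5)² = -2223 + 2304 - 225 = -144
Divide by -144: (y + 5)²/16 - (x + 12)²/9 = 1
Hyperbola, center (-12, -5), transverse axis vertical; a² = 16, b² = 9.
c² = a² + b² = 16 + 9 = 25, so c = 5.
Foci lie on the vertical axis through the center: (h, k ± c).

(-12, -10) and (-12, 0)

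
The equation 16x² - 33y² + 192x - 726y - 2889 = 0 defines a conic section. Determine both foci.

Group the x- and y-terms: 16(x² + 12x) -33(y² + 22y) = 2889
Complete the square in x and y: 16(x + 6)² -33(y + 11)² = 2889 + 576 - 3993 = -528
Dividing both sides by -528: (y + 11)²/16 - (x + 6)²/33 = 1
Hyperbola, center (-6, -11), transverse axis vertical; a² = 16, b² = 33.
c² = a² + b² = 16 + 33 = 49, so c = 7.
Foci lie on the vertical axis through the center: (h, k ± c).

(-6, -18) and (-6, -4)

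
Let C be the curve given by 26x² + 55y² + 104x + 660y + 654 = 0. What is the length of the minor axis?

2√26

Collect terms: 26(x² + 4x) + 55(y² + 12y) = -654
Complete the square: 26(x + 2)² + 55(y + 6)² = -654 + 104 + 1980 = 1430
Divide by 1430: (x + 2)²/55 + (y + 6)²/26 = 1
Ellipse, center (-2, -6), major axis horizontal; a² = 55, b² = 26.
b² = 26 so b = √26; the minor axis has length 2b = 2√26.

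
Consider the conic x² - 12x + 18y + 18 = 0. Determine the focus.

Only x is squared. Complete the square in x: (x - 6)² = -18(y - 1).
Vertex (6, 1); 4p = -18 so p = -9/2. Opens down.
Focus is p units from the vertex along the axis: (h, k + p).

(6, -7/2)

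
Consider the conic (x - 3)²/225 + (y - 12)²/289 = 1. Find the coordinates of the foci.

Center (3, 12). The larger denominator 289 sits under the y-term, so the major axis is vertical; a² = 289, b² = 225.
c² = a² - b² = 289 - 225 = 64, so c = 8.
Foci lie on the vertical axis through the center: (h, k ± c).

(3, 4) and (3, 20)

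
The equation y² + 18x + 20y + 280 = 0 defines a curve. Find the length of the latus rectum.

Only y is squared. Complete the square in y: (y + 10)² = -18(x + 10).
Vertex (-10, -10); 4p = -18 so p = -9/2. Opens left.
Latus rectum length = |4p| = 18.

18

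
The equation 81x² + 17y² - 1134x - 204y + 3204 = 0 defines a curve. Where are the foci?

(7, -2) and (7, 14)

81(x² - 14x) + 17(y² - 12y) = -3204
Completing the square gives 81(x - 7)² + 17(y - 6)² = -3204 + 3969 + 612 = 1377.
Dividing both sides by 1377: (x - 7)²/17 + (y - 6)²/81 = 1
Ellipse, center (7, 6), major axis vertical; a² = 81, b² = 17.
c² = a² - b² = 81 - 17 = 64, so c = 8.
Foci lie on the vertical axis through the center: (h, k ± c).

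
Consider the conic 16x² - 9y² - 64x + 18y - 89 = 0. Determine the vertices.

(-1, 1) and (5, 1)

Group the x- and y-terms: 16(x² - 4x) -9(y² - 2y) = 89
Complete the square: 16(x - 2)² -9(y - 1)² = 89 + 64 - 9 = 144
Divide by 144: (x - 2)²/9 - (y - 1)²/16 = 1
Hyperbola, center (2, 1), transverse axis horizontal; a² = 9, b² = 16.
a = 3. Vertices at (h ± a, k).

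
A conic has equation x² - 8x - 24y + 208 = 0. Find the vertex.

Only x is squared. Complete the square in x: (x - 4)² = 24(y - 8).
Vertex (4, 8); 4p = 24 so p = 6. Opens up.

(4, 8)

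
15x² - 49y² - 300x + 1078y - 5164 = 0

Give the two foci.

Group the x- and y-terms: 15(x² - 20x) -49(y² - 22y) = 5164
15(x - 10)² -49(y - 11)² = 5164 + 1500 - 5929 = 735
Dividing both sides by 735: (x - 10)²/49 - (y - 11)²/15 = 1
Hyperbola, center (10, 11), transverse axis horizontal; a² = 49, b² = 15.
c² = a² + b² = 49 + 15 = 64, so c = 8.
Foci lie on the horizontal axis through the center: (h ± c, k).

(2, 11) and (18, 11)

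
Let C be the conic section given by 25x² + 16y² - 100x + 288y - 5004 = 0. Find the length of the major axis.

Group: 25(x² - 4x) + 16(y² + 18y) = 5004
25(x - 2)² + 16(y + 9)² = 5004 + 100 + 1296 = 6400
Dividing both sides by 6400: (x - 2)²/256 + (y + 9)²/400 = 1
Ellipse, center (2, -9), major axis vertical; a² = 400, b² = 256.
a² = 400 so a = 20; the major axis has length 2a = 40.

40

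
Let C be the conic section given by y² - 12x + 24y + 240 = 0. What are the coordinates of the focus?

Only y is squared. Complete the square in y: (y + 12)² = 12(x - 8).
Vertex (8, -12); 4p = 12 so p = 3. Opens right.
Focus is p units from the vertex along the axis: (h + p, k).

(11, -12)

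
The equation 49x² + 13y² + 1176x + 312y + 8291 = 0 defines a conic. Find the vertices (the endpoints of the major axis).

Group the x- and y-terms: 49(x² + 24x) + 13(y² + 24y) = -8291
49(x + 12)² + 13(y + 12)² = -8291 + 7056 + 1872 = 637
Dividing both sides by 637: (x + 12)²/13 + (y + 12)²/49 = 1
Ellipse, center (-12, -12), major axis vertical; a² = 49, b² = 13.
a = 7. Vertices at (h, k ± a).

(-12, -19) and (-12, -5)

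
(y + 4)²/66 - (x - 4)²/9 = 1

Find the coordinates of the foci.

Center (4, -4). The positive term is the y-term, so the transverse axis is vertical; a² = 66, b² = 9.
c² = a² + b² = 66 + 9 = 75, so c = 5√3.
Foci lie on the vertical axis through the center: (h, k ± c).

(4, -4 - 5√3) and (4, -4 + 5√3)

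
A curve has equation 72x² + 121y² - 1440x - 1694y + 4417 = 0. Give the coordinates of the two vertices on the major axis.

Rearranging, 72(x² - 20x) + 121(y² - 14y) = -4417.
Complete the square in x and y: 72(x - 10)² + 121(y - 7)² = -4417 + 7200 + 5929 = 8712
Divide through by 8712 to get (x - 10)²/121 + (y - 7)²/72 = 1.
Ellipse, center (10, 7), major axis horizontal; a² = 121, b² = 72.
a = 11. Vertices at (h ± a, k).

(-1, 7) and (21, 7)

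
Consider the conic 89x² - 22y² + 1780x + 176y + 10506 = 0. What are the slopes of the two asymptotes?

Collect terms: 89(x² + 20x) -22(y² - 8y) = -10506
89(x + 10)² -22(y - 4)² = -10506 + 8900 - 352 = -1958
Divide through by -1958 to get (y - 4)²/89 - (x + 10)²/22 = 1.
Hyperbola, center (-10, 4), transverse axis vertical; a² = 89, b² = 22.
For a vertical hyperbola the asymptotes have slope ±a/b.
Here that is ±√89/√22 = ±√1958/22.

√1958/22 and -√1958/22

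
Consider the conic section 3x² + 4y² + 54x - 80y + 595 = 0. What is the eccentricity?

Group: 3(x² + 18x) + 4(y² - 20y) = -595
Complete the square: 3(x + 9)² + 4(y - 10)² = -595 + 243 + 400 = 48
Dividing both sides by 48: (x + 9)²/16 + (y - 10)²/12 = 1
Ellipse, center (-9, 10), major axis horizontal; a² = 16, b² = 12.
c² = a² - b² = 4, so c = 2.
e = c/a = 2/4 = 1/2.

e = 1/2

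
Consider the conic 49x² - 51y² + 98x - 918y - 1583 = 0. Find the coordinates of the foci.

Collect terms: 49(x² + 2x) -51(y² + 18y) = 1583
Complete the square in x and y: 49(x + 1)² -51(y + 9)² = 1583 + 49 - 4131 = -2499
Divide through by -2499 to get (y + 9)²/49 - (x + 1)²/51 = 1.
Hyperbola, center (-1, -9), transverse axis vertical; a² = 49, b² = 51.
c² = a² + b² = 49 + 51 = 100, so c = 10.
Foci lie on the vertical axis through the center: (h, k ± c).

(-1, -19) and (-1, 1)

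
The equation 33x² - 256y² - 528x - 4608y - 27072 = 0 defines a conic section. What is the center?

(8, -9)

Group the x- and y-terms: 33(x² - 16x) -256(y² + 18y) = 27072
Complete the square: 33(x - 8)² -256(y + 9)² = 27072 + 2112 - 20736 = 8448
Dividing both sides by 8448: (x - 8)²/256 - (y + 9)²/33 = 1
Hyperbola with center (8, -9).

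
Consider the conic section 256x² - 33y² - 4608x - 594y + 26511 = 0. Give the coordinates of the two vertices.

(9, -25) and (9, 7)

256(x² - 18x) -33(y² + 18y) = -26511
256(x - 9)² -33(y + 9)² = -26511 + 20736 - 2673 = -8448
Dividing both sides by -8448: (y + 9)²/256 - (x - 9)²/33 = 1
Hyperbola, center (9, -9), transverse axis vertical; a² = 256, b² = 33.
a = 16. Vertices at (h, k ± a).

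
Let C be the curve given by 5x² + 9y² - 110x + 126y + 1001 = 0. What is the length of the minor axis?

Group the x- and y-terms: 5(x² - 22x) + 9(y² + 14y) = -1001
Completing the square gives 5(x - 11)² + 9(y + 7)² = -1001 + 605 + 441 = 45.
Dividing both sides by 45: (x - 11)²/9 + (y + 7)²/5 = 1
Ellipse, center (11, -7), major axis horizontal; a² = 9, b² = 5.
b² = 5 so b = √5; the minor axis has length 2b = 2√5.

2√5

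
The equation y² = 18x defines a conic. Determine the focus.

(9/2, 0)

Vertex (0, 0); 4p = 18 so p = 9/2. Opens right.
Focus is p units from the vertex along the axis: (h + p, k).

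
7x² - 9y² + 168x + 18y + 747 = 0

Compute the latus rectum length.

28/3

7(x² + 24x) -9(y² - 2y) = -747
Complete the square in x and y: 7(x + 12)² -9(y - 1)² = -747 + 1008 - 9 = 252
Divide by 252: (x + 12)²/36 - (y - 1)²/28 = 1
Hyperbola, center (-12, 1), transverse axis horizontal; a² = 36, b² = 28.
Latus rectum length = 2b²/a = 2·28/6 = 28/3.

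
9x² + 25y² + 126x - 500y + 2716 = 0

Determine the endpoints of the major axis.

(-12, 10) and (-2, 10)

Group the x- and y-terms: 9(x² + 14x) + 25(y² - 20y) = -2716
9(x + 7)² + 25(y - 10)² = -2716 + 441 + 2500 = 225
Divide through by 225 to get (x + 7)²/25 + (y - 10)²/9 = 1.
Ellipse, center (-7, 10), major axis horizontal; a² = 25, b² = 9.
a = 5. Vertices at (h ± a, k).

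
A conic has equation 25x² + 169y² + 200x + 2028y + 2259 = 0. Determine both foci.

Collect terms: 25(x² + 8x) + 169(y² + 12y) = -2259
Complete the square: 25(x + 4)² + 169(y + 6)² = -2259 + 400 + 6084 = 4225
Dividing both sides by 4225: (x + 4)²/169 + (y + 6)²/25 = 1
Ellipse, center (-4, -6), major axis horizontal; a² = 169, b² = 25.
c² = a² - b² = 169 - 25 = 144, so c = 12.
Foci lie on the horizontal axis through the center: (h ± c, k).

(-16, -6) and (8, -6)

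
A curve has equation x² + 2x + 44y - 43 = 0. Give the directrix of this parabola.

Only x is squared. Complete the square in x: (x + 1)² = -44(y - 1).
Vertex (-1, 1); 4p = -44 so p = -11. Opens down.
Directrix is the horizontal line y = k − p = 1 − (-11) = 12.

y = 12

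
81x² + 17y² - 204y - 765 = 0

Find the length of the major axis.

Group the x- and y-terms: 81x² + 17(y² - 12y) = 765
Completing the square gives 81x² + 17(y - 6)² = 765 + 0 + 612 = 1377.
Dividing both sides by 1377: x²/17 + (y - 6)²/81 = 1
Ellipse, center (0, 6), major axis vertical; a² = 81, b² = 17.
a² = 81 so a = 9; the major axis has length 2a = 18.

18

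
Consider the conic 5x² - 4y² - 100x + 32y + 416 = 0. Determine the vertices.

(8, 4) and (12, 4)

5(x² - 20x) -4(y² - 8y) = -416
Completing the square gives 5(x - 10)² -4(y - 4)² = -416 + 500 - 64 = 20.
Dividing both sides by 20: (x - 10)²/4 - (y - 4)²/5 = 1
Hyperbola, center (10, 4), transverse axis horizontal; a² = 4, b² = 5.
a = 2. Vertices at (h ± a, k).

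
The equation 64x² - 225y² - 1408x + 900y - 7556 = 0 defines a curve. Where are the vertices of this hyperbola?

(-4, 2) and (26, 2)

Group the x- and y-terms: 64(x² - 22x) -225(y² - 4y) = 7556
Complete the square: 64(x - 11)² -225(y - 2)² = 7556 + 7744 - 900 = 14400
Divide by 14400: (x - 11)²/225 - (y - 2)²/64 = 1
Hyperbola, center (11, 2), transverse axis horizontal; a² = 225, b² = 64.
a = 15. Vertices at (h ± a, k).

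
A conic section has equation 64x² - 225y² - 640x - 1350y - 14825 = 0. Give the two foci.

(-12, -3) and (22, -3)

Collect terms: 64(x² - 10x) -225(y² + 6y) = 14825
Complete the square: 64(x - 5)² -225(y + 3)² = 14825 + 1600 - 2025 = 14400
Dividing both sides by 14400: (x - 5)²/225 - (y + 3)²/64 = 1
Hyperbola, center (5, -3), transverse axis horizontal; a² = 225, b² = 64.
c² = a² + b² = 225 + 64 = 289, so c = 17.
Foci lie on the horizontal axis through the center: (h ± c, k).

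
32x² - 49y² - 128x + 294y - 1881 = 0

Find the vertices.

(-5, 3) and (9, 3)

Group: 32(x² - 4x) -49(y² - 6y) = 1881
Completing the square gives 32(x - 2)² -49(y - 3)² = 1881 + 128 - 441 = 1568.
Dividing both sides by 1568: (x - 2)²/49 - (y - 3)²/32 = 1
Hyperbola, center (2, 3), transverse axis horizontal; a² = 49, b² = 32.
a = 7. Vertices at (h ± a, k).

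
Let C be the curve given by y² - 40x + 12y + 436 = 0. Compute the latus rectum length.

40

Only y is squared. Complete the square in y: (y + 6)² = 40(x - 10).
Vertex (10, -6); 4p = 40 so p = 10. Opens right.
Latus rectum length = |4p| = 40.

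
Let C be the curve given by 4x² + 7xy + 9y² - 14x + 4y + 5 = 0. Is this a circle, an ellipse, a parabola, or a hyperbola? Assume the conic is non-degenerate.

A = 4, B = 7, C = 9.
Discriminant B² − 4AC = 7² − 4·4·9 = -95.
B² − 4AC < 0 ⇒ ellipse.

ellipse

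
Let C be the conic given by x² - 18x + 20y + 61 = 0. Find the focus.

(9, -4)

Only x is squared. Complete the square in x: (x - 9)² = -20(y - 1).
Vertex (9, 1); 4p = -20 so p = -5. Opens down.
Focus is p units from the vertex along the axis: (h, k + p).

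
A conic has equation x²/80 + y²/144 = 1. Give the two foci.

(0, -8) and (0, 8)

Center (0, 0). The larger denominator 144 sits under the y-term, so the major axis is vertical; a² = 144, b² = 80.
c² = a² - b² = 144 - 80 = 64, so c = 8.
Foci lie on the vertical axis through the center: (h, k ± c).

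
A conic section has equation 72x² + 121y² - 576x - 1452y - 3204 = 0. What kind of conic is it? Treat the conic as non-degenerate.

ellipse

No xy term. Coefficients of x² and y² are A = 72, C = 121.
A and C have the same sign but A ≠ C ⇒ ellipse.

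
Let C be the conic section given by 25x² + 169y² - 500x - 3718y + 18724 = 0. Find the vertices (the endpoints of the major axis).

Group the x- and y-terms: 25(x² - 20x) + 169(y² - 22y) = -18724
25(x - 10)² + 169(y - 11)² = -18724 + 2500 + 20449 = 4225
Divide by 4225: (x - 10)²/169 + (y - 11)²/25 = 1
Ellipse, center (10, 11), major axis horizontal; a² = 169, b² = 25.
a = 13. Vertices at (h ± a, k).

(-3, 11) and (23, 11)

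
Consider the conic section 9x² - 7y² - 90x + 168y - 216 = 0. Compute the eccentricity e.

e = 4/3

Rearranging, 9(x² - 10x) -7(y² - 24y) = 216.
Complete the square in x and y: 9(x - 5)² -7(y - 12)² = 216 + 225 - 1008 = -567
Divide through by -567 to get (y - 12)²/81 - (x - 5)²/63 = 1.
Hyperbola, center (5, 12), transverse axis vertical; a² = 81, b² = 63.
c² = a² + b² = 144, so c = 12.
e = c/a = 12/9 = 4/3.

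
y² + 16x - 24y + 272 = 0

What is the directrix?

Only y is squared. Complete the square in y: (y - 12)² = -16(x + 8).
Vertex (-8, 12); 4p = -16 so p = -4. Opens left.
Directrix is the vertical line x = h − p = -8 − (-4) = -4.

x = -4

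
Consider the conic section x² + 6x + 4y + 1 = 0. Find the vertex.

Only x is squared. Complete the square in x: (x + 3)² = -4(y - 2).
Vertex (-3, 2); 4p = -4 so p = -1. Opens down.

(-3, 2)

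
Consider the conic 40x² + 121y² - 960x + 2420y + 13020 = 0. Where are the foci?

(3, -10) and (21, -10)

Rearranging, 40(x² - 24x) + 121(y² + 20y) = -13020.
Complete the square: 40(x - 12)² + 121(y + 10)² = -13020 + 5760 + 12100 = 4840
Dividing both sides by 4840: (x - 12)²/121 + (y + 10)²/40 = 1
Ellipse, center (12, -10), major axis horizontal; a² = 121, b² = 40.
c² = a² - b² = 121 - 40 = 81, so c = 9.
Foci lie on the horizontal axis through the center: (h ± c, k).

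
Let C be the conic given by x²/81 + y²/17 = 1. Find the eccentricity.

Center (0, 0). The larger denominator 81 sits under the x-term, so the major axis is horizontal; a² = 81, b² = 17.
c² = a² - b² = 64, so c = 8.
e = c/a = 8/9.

e = 8/9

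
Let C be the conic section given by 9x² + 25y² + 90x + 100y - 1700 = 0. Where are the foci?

(-17, -2) and (7, -2)

Group the x- and y-terms: 9(x² + 10x) + 25(y² + 4y) = 1700
Completing the square gives 9(x + 5)² + 25(y + 2)² = 1700 + 225 + 100 = 2025.
Dividing both sides by 2025: (x + 5)²/225 + (y + 2)²/81 = 1
Ellipse, center (-5, -2), major axis horizontal; a² = 225, b² = 81.
c² = a² - b² = 225 - 81 = 144, so c = 12.
Foci lie on the horizontal axis through the center: (h ± c, k).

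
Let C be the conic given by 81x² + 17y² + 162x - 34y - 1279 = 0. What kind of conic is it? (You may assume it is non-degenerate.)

No xy term. Coefficients of x² and y² are A = 81, C = 17.
A and C have the same sign but A ≠ C ⇒ ellipse.

ellipse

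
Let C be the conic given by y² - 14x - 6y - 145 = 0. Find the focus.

(-15/2, 3)

Only y is squared. Complete the square in y: (y - 3)² = 14(x + 11).
Vertex (-11, 3); 4p = 14 so p = 7/2. Opens right.
Focus is p units from the vertex along the axis: (h + p, k).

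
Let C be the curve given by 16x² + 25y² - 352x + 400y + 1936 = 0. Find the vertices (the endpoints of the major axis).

(1, -8) and (21, -8)

Group the x- and y-terms: 16(x² - 22x) + 25(y² + 16y) = -1936
Complete the square in x and y: 16(x - 11)² + 25(y + 8)² = -1936 + 1936 + 1600 = 1600
Divide through by 1600 to get (x - 11)²/100 + (y + 8)²/64 = 1.
Ellipse, center (11, -8), major axis horizontal; a² = 100, b² = 64.
a = 10. Vertices at (h ± a, k).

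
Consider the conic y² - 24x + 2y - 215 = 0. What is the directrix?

x = -15

Only y is squared. Complete the square in y: (y + 1)² = 24(x + 9).
Vertex (-9, -1); 4p = 24 so p = 6. Opens right.
Directrix is the vertical line x = h − p = -9 − (6) = -15.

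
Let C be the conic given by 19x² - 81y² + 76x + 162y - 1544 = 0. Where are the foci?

19(x² + 4x) -81(y² - 2y) = 1544
Complete the square in x and y: 19(x + 2)² -81(y - 1)² = 1544 + 76 - 81 = 1539
Divide through by 1539 to get (x + 2)²/81 - (y - 1)²/19 = 1.
Hyperbola, center (-2, 1), transverse axis horizontal; a² = 81, b² = 19.
c² = a² + b² = 81 + 19 = 100, so c = 10.
Foci lie on the horizontal axis through the center: (h ± c, k).

(-12, 1) and (8, 1)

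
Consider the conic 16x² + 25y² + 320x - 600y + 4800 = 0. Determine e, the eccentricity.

e = 3/5

Collect terms: 16(x² + 20x) + 25(y² - 24y) = -4800
Completing the square gives 16(x + 10)² + 25(y - 12)² = -4800 + 1600 + 3600 = 400.
Divide through by 400 to get (x + 10)²/25 + (y - 12)²/16 = 1.
Ellipse, center (-10, 12), major axis horizontal; a² = 25, b² = 16.
c² = a² - b² = 9, so c = 3.
e = c/a = 3/5.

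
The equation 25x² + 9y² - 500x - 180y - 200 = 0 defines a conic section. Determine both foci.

25(x² - 20x) + 9(y² - 20y) = 200
Completing the square gives 25(x - 10)² + 9(y - 10)² = 200 + 2500 + 900 = 3600.
Dividing both sides by 3600: (x - 10)²/144 + (y - 10)²/400 = 1
Ellipse, center (10, 10), major axis vertical; a² = 400, b² = 144.
c² = a² - b² = 400 - 144 = 256, so c = 16.
Foci lie on the vertical axis through the center: (h, k ± c).

(10, -6) and (10, 26)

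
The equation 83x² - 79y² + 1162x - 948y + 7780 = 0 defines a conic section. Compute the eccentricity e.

Group the x- and y-terms: 83(x² + 14x) -79(y² + 12y) = -7780
Completing the square gives 83(x + 7)² -79(y + 6)² = -7780 + 4067 - 2844 = -6557.
Divide by -6557: (y + 6)²/83 - (x + 7)²/79 = 1
Hyperbola, center (-7, -6), transverse axis vertical; a² = 83, b² = 79.
c² = a² + b² = 162, so c = 9√2.
e = c/a = 9√2/√83 = 9√166/83.

e = 9√166/83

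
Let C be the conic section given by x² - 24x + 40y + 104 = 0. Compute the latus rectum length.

Only x is squared. Complete the square in x: (x - 12)² = -40(y - 1).
Vertex (12, 1); 4p = -40 so p = -10. Opens down.
Latus rectum length = |4p| = 40.

40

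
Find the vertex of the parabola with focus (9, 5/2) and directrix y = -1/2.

The vertex is the midpoint between the focus and the directrix along the axis of symmetry.
Axis is vertical (directrix is horizontal). Vertex y-coordinate = (5/2 + (-1/2))/2 = 1; x-coordinate = 9.

(9, 1)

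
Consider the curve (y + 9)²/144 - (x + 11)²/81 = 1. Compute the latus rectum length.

27/2

Center (-11, -9). The positive term is the y-term, so the transverse axis is vertical; a² = 144, b² = 81.
Latus rectum length = 2b²/a = 2·81/12 = 27/2.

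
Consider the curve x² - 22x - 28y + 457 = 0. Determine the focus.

(11, 19)

Only x is squared. Complete the square in x: (x - 11)² = 28(y - 12).
Vertex (11, 12); 4p = 28 so p = 7. Opens up.
Focus is p units from the vertex along the axis: (h, k + p).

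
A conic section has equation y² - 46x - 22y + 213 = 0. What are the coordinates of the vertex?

(2, 11)

Only y is squared. Complete the square in y: (y - 11)² = 46(x - 2).
Vertex (2, 11); 4p = 46 so p = 23/2. Opens right.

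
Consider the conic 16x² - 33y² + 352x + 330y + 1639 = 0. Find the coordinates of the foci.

(-11, -2) and (-11, 12)

Rearranging, 16(x² + 22x) -33(y² - 10y) = -1639.
Completing the square gives 16(x + 11)² -33(y - 5)² = -1639 + 1936 - 825 = -528.
Dividing both sides by -528: (y - 5)²/16 - (x + 11)²/33 = 1
Hyperbola, center (-11, 5), transverse axis vertical; a² = 16, b² = 33.
c² = a² + b² = 16 + 33 = 49, so c = 7.
Foci lie on the vertical axis through the center: (h, k ± c).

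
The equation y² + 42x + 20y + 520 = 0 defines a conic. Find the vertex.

(-10, -10)

Only y is squared. Complete the square in y: (y + 10)² = -42(x + 10).
Vertex (-10, -10); 4p = -42 so p = -21/2. Opens left.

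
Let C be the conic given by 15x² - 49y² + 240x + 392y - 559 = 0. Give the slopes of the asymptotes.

√15/7 and -√15/7

Rearranging, 15(x² + 16x) -49(y² - 8y) = 559.
15(x + 8)² -49(y - 4)² = 559 + 960 - 784 = 735
Dividing both sides by 735: (x + 8)²/49 - (y - 4)²/15 = 1
Hyperbola, center (-8, 4), transverse axis horizontal; a² = 49, b² = 15.
For a horizontal hyperbola the asymptotes have slope ±b/a.
Here that is ±√15/7.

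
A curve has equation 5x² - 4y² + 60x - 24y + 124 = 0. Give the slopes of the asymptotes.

√5/2 and -√5/2

5(x² + 12x) -4(y² + 6y) = -124
5(x + 6)² -4(y + 3)² = -124 + 180 - 36 = 20
Dividing both sides by 20: (x + 6)²/4 - (y + 3)²/5 = 1
Hyperbola, center (-6, -3), transverse axis horizontal; a² = 4, b² = 5.
For a horizontal hyperbola the asymptotes have slope ±b/a.
Here that is ±√5/2.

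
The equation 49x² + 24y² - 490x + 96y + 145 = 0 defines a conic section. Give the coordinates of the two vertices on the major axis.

49(x² - 10x) + 24(y² + 4y) = -145
Complete the square: 49(x - 5)² + 24(y + 2)² = -145 + 1225 + 96 = 1176
Divide through by 1176 to get (x - 5)²/24 + (y + 2)²/49 = 1.
Ellipse, center (5, -2), major axis vertical; a² = 49, b² = 24.
a = 7. Vertices at (h, k ± a).

(5, -9) and (5, 5)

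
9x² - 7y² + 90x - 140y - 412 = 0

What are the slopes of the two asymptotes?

3√7/7 and -3√7/7

Group the x- and y-terms: 9(x² + 10x) -7(y² + 20y) = 412
9(x + 5)² -7(y + 10)² = 412 + 225 - 700 = -63
Divide by -63: (y + 10)²/9 - (x + 5)²/7 = 1
Hyperbola, center (-5, -10), transverse axis vertical; a² = 9, b² = 7.
For a vertical hyperbola the asymptotes have slope ±a/b.
Here that is ±3/√7 = ±3√7/7.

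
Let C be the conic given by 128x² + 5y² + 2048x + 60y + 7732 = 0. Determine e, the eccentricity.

e = √246/16

128(x² + 16x) + 5(y² + 12y) = -7732
Completing the square gives 128(x + 8)² + 5(y + 6)² = -7732 + 8192 + 180 = 640.
Dividing both sides by 640: (x + 8)²/5 + (y + 6)²/128 = 1
Ellipse, center (-8, -6), major axis vertical; a² = 128, b² = 5.
c² = a² - b² = 123, so c = √123.
e = c/a = √123/8√2 = √246/16.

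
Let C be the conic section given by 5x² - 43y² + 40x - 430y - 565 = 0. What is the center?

Rearranging, 5(x² + 8x) -43(y² + 10y) = 565.
Complete the square: 5(x + 4)² -43(y + 5)² = 565 + 80 - 1075 = -430
Divide by -430: (y + 5)²/10 - (x + 4)²/86 = 1
Hyperbola with center (-4, -5).

(-4, -5)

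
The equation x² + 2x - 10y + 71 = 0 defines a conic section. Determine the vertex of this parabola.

(-1, 7)

Only x is squared. Complete the square in x: (x + 1)² = 10(y - 7).
Vertex (-1, 7); 4p = 10 so p = 5/2. Opens up.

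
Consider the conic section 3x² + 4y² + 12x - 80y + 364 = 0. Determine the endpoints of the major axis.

(-6, 10) and (2, 10)

3(x² + 4x) + 4(y² - 20y) = -364
Complete the square: 3(x + 2)² + 4(y - 10)² = -364 + 12 + 400 = 48
Dividing both sides by 48: (x + 2)²/16 + (y - 10)²/12 = 1
Ellipse, center (-2, 10), major axis horizontal; a² = 16, b² = 12.
a = 4. Vertices at (h ± a, k).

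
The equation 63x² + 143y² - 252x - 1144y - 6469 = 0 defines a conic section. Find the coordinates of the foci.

(2 - 4√5, 4) and (2 + 4√5, 4)

63(x² - 4x) + 143(y² - 8y) = 6469
Complete the square in x and y: 63(x - 2)² + 143(y - 4)² = 6469 + 252 + 2288 = 9009
Divide by 9009: (x - 2)²/143 + (y - 4)²/63 = 1
Ellipse, center (2, 4), major axis horizontal; a² = 143, b² = 63.
c² = a² - b² = 143 - 63 = 80, so c = 4√5.
Foci lie on the horizontal axis through the center: (h ± c, k).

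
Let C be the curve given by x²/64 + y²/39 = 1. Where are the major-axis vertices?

Center (0, 0). The larger denominator 64 sits under the x-term, so the major axis is horizontal; a² = 64, b² = 39.
a = 8. Vertices at (h ± a, k).

(-8, 0) and (8, 0)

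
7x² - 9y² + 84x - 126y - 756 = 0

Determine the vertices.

(-15, -7) and (3, -7)

Rearranging, 7(x² + 12x) -9(y² + 14y) = 756.
Complete the square: 7(x + 6)² -9(y + 7)² = 756 + 252 - 441 = 567
Dividing both sides by 567: (x + 6)²/81 - (y + 7)²/63 = 1
Hyperbola, center (-6, -7), transverse axis horizontal; a² = 81, b² = 63.
a = 9. Vertices at (h ± a, k).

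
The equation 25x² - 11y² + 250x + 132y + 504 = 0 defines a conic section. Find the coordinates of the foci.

Group the x- and y-terms: 25(x² + 10x) -11(y² - 12y) = -504
Completing the square gives 25(x + 5)² -11(y - 6)² = -504 + 625 - 396 = -275.
Dividing both sides by -275: (y - 6)²/25 - (x + 5)²/11 = 1
Hyperbola, center (-5, 6), transverse axis vertical; a² = 25, b² = 11.
c² = a² + b² = 25 + 11 = 36, so c = 6.
Foci lie on the vertical axis through the center: (h, k ± c).

(-5, 0) and (-5, 12)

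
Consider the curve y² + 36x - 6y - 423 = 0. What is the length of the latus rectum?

Only y is squared. Complete the square in y: (y - 3)² = -36(x - 12).
Vertex (12, 3); 4p = -36 so p = -9. Opens left.
Latus rectum length = |4p| = 36.

36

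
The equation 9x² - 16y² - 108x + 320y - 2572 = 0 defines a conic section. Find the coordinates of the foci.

Collect terms: 9(x² - 12x) -16(y² - 20y) = 2572
Complete the square: 9(x - 6)² -16(y - 10)² = 2572 + 324 - 1600 = 1296
Dividing both sides by 1296: (x - 6)²/144 - (y - 10)²/81 = 1
Hyperbola, center (6, 10), transverse axis horizontal; a² = 144, b² = 81.
c² = a² + b² = 144 + 81 = 225, so c = 15.
Foci lie on the horizontal axis through the center: (h ± c, k).

(-9, 10) and (21, 10)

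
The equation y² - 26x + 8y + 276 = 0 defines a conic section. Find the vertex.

(10, -4)

Only y is squared. Complete the square in y: (y + 4)² = 26(x - 10).
Vertex (10, -4); 4p = 26 so p = 13/2. Opens right.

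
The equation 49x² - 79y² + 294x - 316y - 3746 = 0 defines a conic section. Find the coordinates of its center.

Group the x- and y-terms: 49(x² + 6x) -79(y² + 4y) = 3746
49(x + 3)² -79(y + 2)² = 3746 + 441 - 316 = 3871
Divide through by 3871 to get (x + 3)²/79 - (y + 2)²/49 = 1.
Hyperbola with center (-3, -2).

(-3, -2)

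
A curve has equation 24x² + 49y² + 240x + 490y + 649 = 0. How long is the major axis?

Rearranging, 24(x² + 10x) + 49(y² + 10y) = -649.
Complete the square: 24(x + 5)² + 49(y + 5)² = -649 + 600 + 1225 = 1176
Divide through by 1176 to get (x + 5)²/49 + (y + 5)²/24 = 1.
Ellipse, center (-5, -5), major axis horizontal; a² = 49, b² = 24.
a² = 49 so a = 7; the major axis has length 2a = 14.

14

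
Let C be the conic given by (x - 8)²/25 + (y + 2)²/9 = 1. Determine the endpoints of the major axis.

Center (8, -2). The larger denominator 25 sits under the x-term, so the major axis is horizontal; a² = 25, b² = 9.
a = 5. Vertices at (h ± a, k).

(3, -2) and (13, -2)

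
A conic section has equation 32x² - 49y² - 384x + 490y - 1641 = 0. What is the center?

32(x² - 12x) -49(y² - 10y) = 1641
32(x - 6)² -49(y - 5)² = 1641 + 1152 - 1225 = 1568
Divide by 1568: (x - 6)²/49 - (y - 5)²/32 = 1
Hyperbola with center (6, 5).

(6, 5)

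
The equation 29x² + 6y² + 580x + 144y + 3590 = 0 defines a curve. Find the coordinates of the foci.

(-10, -12 - √23) and (-10, -12 + √23)

29(x² + 20x) + 6(y² + 24y) = -3590
Completing the square gives 29(x + 10)² + 6(y + 12)² = -3590 + 2900 + 864 = 174.
Dividing both sides by 174: (x + 10)²/6 + (y + 12)²/29 = 1
Ellipse, center (-10, -12), major axis vertical; a² = 29, b² = 6.
c² = a² - b² = 29 - 6 = 23, so c = √23.
Foci lie on the vertical axis through the center: (h, k ± c).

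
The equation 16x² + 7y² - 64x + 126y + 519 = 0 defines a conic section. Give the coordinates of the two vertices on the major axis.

(2, -13) and (2, -5)

Rearranging, 16(x² - 4x) + 7(y² + 18y) = -519.
Completing the square gives 16(x - 2)² + 7(y + 9)² = -519 + 64 + 567 = 112.
Divide by 112: (x - 2)²/7 + (y + 9)²/16 = 1
Ellipse, center (2, -9), major axis vertical; a² = 16, b² = 7.
a = 4. Vertices at (h, k ± a).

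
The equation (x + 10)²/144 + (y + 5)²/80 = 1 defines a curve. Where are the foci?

(-18, -5) and (-2, -5)

Center (-10, -5). The larger denominator 144 sits under the x-term, so the major axis is horizontal; a² = 144, b² = 80.
c² = a² - b² = 144 - 80 = 64, so c = 8.
Foci lie on the horizontal axis through the center: (h ± c, k).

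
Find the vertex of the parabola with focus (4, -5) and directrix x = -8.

(-2, -5)

The vertex is the midpoint between the focus and the directrix along the axis of symmetry.
Axis is horizontal (directrix is vertical). Vertex x-coordinate = (4 + (-8))/2 = -2; y-coordinate = -5.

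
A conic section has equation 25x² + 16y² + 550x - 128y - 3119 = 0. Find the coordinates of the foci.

(-11, -8) and (-11, 16)

Group: 25(x² + 22x) + 16(y² - 8y) = 3119
Completing the square gives 25(x + 11)² + 16(y - 4)² = 3119 + 3025 + 256 = 6400.
Divide by 6400: (x + 11)²/256 + (y - 4)²/400 = 1
Ellipse, center (-11, 4), major axis vertical; a² = 400, b² = 256.
c² = a² - b² = 400 - 256 = 144, so c = 12.
Foci lie on the vertical axis through the center: (h, k ± c).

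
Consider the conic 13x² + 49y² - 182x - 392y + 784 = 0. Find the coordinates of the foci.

(1, 4) and (13, 4)

13(x² - 14x) + 49(y² - 8y) = -784
Complete the square: 13(x - 7)² + 49(y - 4)² = -784 + 637 + 784 = 637
Divide through by 637 to get (x - 7)²/49 + (y - 4)²/13 = 1.
Ellipse, center (7, 4), major axis horizontal; a² = 49, b² = 13.
c² = a² - b² = 49 - 13 = 36, so c = 6.
Foci lie on the horizontal axis through the center: (h ± c, k).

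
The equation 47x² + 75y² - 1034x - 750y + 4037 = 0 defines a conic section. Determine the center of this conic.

Rearranging, 47(x² - 22x) + 75(y² - 10y) = -4037.
Complete the square: 47(x - 11)² + 75(y - 5)² = -4037 + 5687 + 1875 = 3525
Divide through by 3525 to get (x - 11)²/75 + (y - 5)²/47 = 1.
Ellipse with center (11, 5).

(11, 5)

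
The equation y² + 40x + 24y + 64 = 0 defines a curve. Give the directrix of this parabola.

Only y is squared. Complete the square in y: (y + 12)² = -40(x - 2).
Vertex (2, -12); 4p = -40 so p = -10. Opens left.
Directrix is the vertical line x = h − p = 2 − (-10) = 12.

x = 12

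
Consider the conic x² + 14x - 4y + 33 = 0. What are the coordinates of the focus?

Only x is squared. Complete the square in x: (x + 7)² = 4(y + 4).
Vertex (-7, -4); 4p = 4 so p = 1. Opens up.
Focus is p units from the vertex along the axis: (h, k + p).

(-7, -3)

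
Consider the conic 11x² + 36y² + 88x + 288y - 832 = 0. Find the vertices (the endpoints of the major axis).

Collect terms: 11(x² + 8x) + 36(y² + 8y) = 832
Complete the square: 11(x + 4)² + 36(y + 4)² = 832 + 176 + 576 = 1584
Divide through by 1584 to get (x + 4)²/144 + (y + 4)²/44 = 1.
Ellipse, center (-4, -4), major axis horizontal; a² = 144, b² = 44.
a = 12. Vertices at (h ± a, k).

(-16, -4) and (8, -4)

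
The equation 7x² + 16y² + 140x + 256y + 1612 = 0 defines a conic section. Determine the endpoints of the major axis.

(-14, -8) and (-6, -8)

Group the x- and y-terms: 7(x² + 20x) + 16(y² + 16y) = -1612
Completing the square gives 7(x + 10)² + 16(y + 8)² = -1612 + 700 + 1024 = 112.
Divide through by 112 to get (x + 10)²/16 + (y + 8)²/7 = 1.
Ellipse, center (-10, -8), major axis horizontal; a² = 16, b² = 7.
a = 4. Vertices at (h ± a, k).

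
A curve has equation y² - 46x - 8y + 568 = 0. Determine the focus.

(47/2, 4)

Only y is squared. Complete the square in y: (y - 4)² = 46(x - 12).
Vertex (12, 4); 4p = 46 so p = 23/2. Opens right.
Focus is p units from the vertex along the axis: (h + p, k).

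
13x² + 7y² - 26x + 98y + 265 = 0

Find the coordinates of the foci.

(1, -7 - √6) and (1, -7 + √6)

13(x² - 2x) + 7(y² + 14y) = -265
Complete the square: 13(x - 1)² + 7(y + 7)² = -265 + 13 + 343 = 91
Divide through by 91 to get (x - 1)²/7 + (y + 7)²/13 = 1.
Ellipse, center (1, -7), major axis vertical; a² = 13, b² = 7.
c² = a² - b² = 13 - 7 = 6, so c = √6.
Foci lie on the vertical axis through the center: (h, k ± c).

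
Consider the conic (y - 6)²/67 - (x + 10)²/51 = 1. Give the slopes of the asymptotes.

Center (-10, 6). The positive term is the y-term, so the transverse axis is vertical; a² = 67, b² = 51.
For a vertical hyperbola the asymptotes have slope ±a/b.
Here that is ±√67/√51 = ±√3417/51.

√3417/51 and -√3417/51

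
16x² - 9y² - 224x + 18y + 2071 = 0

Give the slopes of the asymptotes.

4/3 and -4/3

Collect terms: 16(x² - 14x) -9(y² - 2y) = -2071
16(x - 7)² -9(y - 1)² = -2071 + 784 - 9 = -1296
Divide through by -1296 to get (y - 1)²/144 - (x - 7)²/81 = 1.
Hyperbola, center (7, 1), transverse axis vertical; a² = 144, b² = 81.
For a vertical hyperbola the asymptotes have slope ±a/b.
Here that is ±12/9 = ±4/3.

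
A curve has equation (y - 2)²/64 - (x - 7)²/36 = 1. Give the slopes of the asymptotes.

Center (7, 2). The positive term is the y-term, so the transverse axis is vertical; a² = 64, b² = 36.
For a vertical hyperbola the asymptotes have slope ±a/b.
Here that is ±8/6 = ±4/3.

4/3 and -4/3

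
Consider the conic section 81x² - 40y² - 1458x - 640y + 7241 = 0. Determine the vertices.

Group the x- and y-terms: 81(x² - 18x) -40(y² + 16y) = -7241
Completing the square gives 81(x - 9)² -40(y + 8)² = -7241 + 6561 - 2560 = -3240.
Divide by -3240: (y + 8)²/81 - (x - 9)²/40 = 1
Hyperbola, center (9, -8), transverse axis vertical; a² = 81, b² = 40.
a = 9. Vertices at (h, k ± a).

(9, -17) and (9, 1)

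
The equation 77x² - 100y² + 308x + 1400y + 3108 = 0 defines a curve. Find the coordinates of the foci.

(-2, 7 - √177) and (-2, 7 + √177)

Rearranging, 77(x² + 4x) -100(y² - 14y) = -3108.
Complete the square in x and y: 77(x + 2)² -100(y - 7)² = -3108 + 308 - 4900 = -7700
Divide through by -7700 to get (y - 7)²/77 - (x + 2)²/100 = 1.
Hyperbola, center (-2, 7), transverse axis vertical; a² = 77, b² = 100.
c² = a² + b² = 77 + 100 = 177, so c = √177.
Foci lie on the vertical axis through the center: (h, k ± c).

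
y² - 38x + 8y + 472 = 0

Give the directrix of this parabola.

Only y is squared. Complete the square in y: (y + 4)² = 38(x - 12).
Vertex (12, -4); 4p = 38 so p = 19/2. Opens right.
Directrix is the vertical line x = h − p = 12 − (19/2) = 5/2.

x = 5/2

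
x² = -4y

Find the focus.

Vertex (0, 0); 4p = -4 so p = -1. Opens down.
Focus is p units from the vertex along the axis: (h, k + p).

(0, -1)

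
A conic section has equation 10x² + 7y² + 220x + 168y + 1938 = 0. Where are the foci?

Rearranging, 10(x² + 22x) + 7(y² + 24y) = -1938.
Complete the square in x and y: 10(x + 11)² + 7(y + 12)² = -1938 + 1210 + 1008 = 280
Divide through by 280 to get (x + 11)²/28 + (y + 12)²/40 = 1.
Ellipse, center (-11, -12), major axis vertical; a² = 40, b² = 28.
c² = a² - b² = 40 - 28 = 12, so c = 2√3.
Foci lie on the vertical axis through the center: (h, k ± c).

(-11, -12 - 2√3) and (-11, -12 + 2√3)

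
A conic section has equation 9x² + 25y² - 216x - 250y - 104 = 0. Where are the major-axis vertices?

(-3, 5) and (27, 5)

Group: 9(x² - 24x) + 25(y² - 10y) = 104
Complete the square in x and y: 9(x - 12)² + 25(y - 5)² = 104 + 1296 + 625 = 2025
Dividing both sides by 2025: (x - 12)²/225 + (y - 5)²/81 = 1
Ellipse, center (12, 5), major axis horizontal; a² = 225, b² = 81.
a = 15. Vertices at (h ± a, k).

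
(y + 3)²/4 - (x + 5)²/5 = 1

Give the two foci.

Center (-5, -3). The positive term is the y-term, so the transverse axis is vertical; a² = 4, b² = 5.
c² = a² + b² = 4 + 5 = 9, so c = 3.
Foci lie on the vertical axis through the center: (h, k ± c).

(-5, -6) and (-5, 0)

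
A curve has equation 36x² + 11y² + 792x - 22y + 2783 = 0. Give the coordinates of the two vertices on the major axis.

(-11, -11) and (-11, 13)

Group: 36(x² + 22x) + 11(y² - 2y) = -2783
Completing the square gives 36(x + 11)² + 11(y - 1)² = -2783 + 4356 + 11 = 1584.
Divide through by 1584 to get (x + 11)²/44 + (y - 1)²/144 = 1.
Ellipse, center (-11, 1), major axis vertical; a² = 144, b² = 44.
a = 12. Vertices at (h, k ± a).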